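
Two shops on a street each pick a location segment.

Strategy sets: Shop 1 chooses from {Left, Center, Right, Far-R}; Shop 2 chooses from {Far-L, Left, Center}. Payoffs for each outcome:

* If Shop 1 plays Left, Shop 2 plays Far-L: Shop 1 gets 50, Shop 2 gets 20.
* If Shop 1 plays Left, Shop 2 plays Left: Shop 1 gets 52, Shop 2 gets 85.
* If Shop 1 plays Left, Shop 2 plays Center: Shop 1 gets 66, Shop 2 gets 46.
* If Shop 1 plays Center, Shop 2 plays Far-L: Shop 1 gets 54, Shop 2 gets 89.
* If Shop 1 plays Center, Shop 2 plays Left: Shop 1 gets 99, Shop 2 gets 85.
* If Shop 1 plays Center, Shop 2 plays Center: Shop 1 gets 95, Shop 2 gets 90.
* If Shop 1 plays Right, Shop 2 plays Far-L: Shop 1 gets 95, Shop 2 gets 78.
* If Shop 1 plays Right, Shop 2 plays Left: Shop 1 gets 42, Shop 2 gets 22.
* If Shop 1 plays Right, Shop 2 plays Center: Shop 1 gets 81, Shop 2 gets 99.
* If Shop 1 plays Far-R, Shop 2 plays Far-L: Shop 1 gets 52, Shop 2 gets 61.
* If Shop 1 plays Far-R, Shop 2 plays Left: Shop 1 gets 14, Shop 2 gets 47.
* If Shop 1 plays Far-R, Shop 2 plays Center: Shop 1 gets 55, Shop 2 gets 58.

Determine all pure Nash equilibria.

The unique pure-strategy Nash equilibrium is (Center, Center).

Check each profile: it is a Nash equilibrium iff no player can strictly gain by switching unilaterally.
(Left, Far-L): Shop 1 can switch to Center (50 → 54). Not NE.
(Left, Left): Shop 1 can switch to Center (52 → 99). Not NE.
(Left, Center): Shop 1 can switch to Center (66 → 95). Not NE.
(Center, Far-L): Shop 1 can switch to Right (54 → 95). Not NE.
(Center, Left): Shop 2 can switch to Far-L (85 → 89). Not NE.
(Center, Center): Shop 1 gets 95, best alternative 81; Shop 2 gets 90, best alternative 89. No profitable deviation — NE.
(Right, Far-L): Shop 2 can switch to Center (78 → 99). Not NE.
(Right, Left): Shop 1 can switch to Left (42 → 52). Not NE.
(Right, Center): Shop 1 can switch to Center (81 → 95). Not NE.
(Far-R, Far-L): Shop 1 can switch to Center (52 → 54). Not NE.
(Far-R, Left): Shop 1 can switch to Left (14 → 52). Not NE.
(Far-R, Center): Shop 1 can switch to Left (55 → 66). Not NE.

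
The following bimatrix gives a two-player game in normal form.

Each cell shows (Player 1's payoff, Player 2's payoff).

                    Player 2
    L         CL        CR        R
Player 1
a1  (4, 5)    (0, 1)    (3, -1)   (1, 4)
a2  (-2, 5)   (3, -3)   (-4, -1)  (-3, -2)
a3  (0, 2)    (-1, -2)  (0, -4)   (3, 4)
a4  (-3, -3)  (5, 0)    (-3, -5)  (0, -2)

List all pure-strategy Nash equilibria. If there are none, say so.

Player 1 against L: payoffs 4, -2, 0, -3 → best response a1.
Player 1 against CL: payoffs 0, 3, -1, 5 → best response a4.
Player 1 against CR: payoffs 3, -4, 0, -3 → best response a1.
Player 1 against R: payoffs 1, -3, 3, 0 → best response a3.
Player 2 against a1: payoffs 5, 1, -1, 4 → best response L.
Player 2 against a2: payoffs 5, -3, -1, -2 → best response L.
Player 2 against a3: payoffs 2, -2, -4, 4 → best response R.
Player 2 against a4: payoffs -3, 0, -5, -2 → best response CL.
Mutual best responses: (a1, L); (a3, R); (a4, CL).

Pure-strategy Nash equilibria: (a1, L); (a3, R); (a4, CL)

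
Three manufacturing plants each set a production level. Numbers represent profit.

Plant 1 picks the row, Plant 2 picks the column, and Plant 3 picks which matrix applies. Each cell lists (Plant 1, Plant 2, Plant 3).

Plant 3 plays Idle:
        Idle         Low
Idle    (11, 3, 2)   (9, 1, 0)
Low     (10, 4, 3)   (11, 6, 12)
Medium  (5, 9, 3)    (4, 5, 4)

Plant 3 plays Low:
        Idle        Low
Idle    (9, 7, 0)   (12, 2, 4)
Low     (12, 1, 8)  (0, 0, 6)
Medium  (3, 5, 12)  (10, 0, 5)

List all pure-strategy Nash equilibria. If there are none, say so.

Plant 1 against (Idle, Idle): payoffs 11, 10, 5 → best response Idle.
Plant 1 against (Idle, Low): payoffs 9, 12, 3 → best response Low.
Plant 1 against (Low, Idle): payoffs 9, 11, 4 → best response Low.
Plant 1 against (Low, Low): payoffs 12, 0, 10 → best response Idle.
Plant 2 against (Idle, Idle): payoffs 3, 1 → best response Idle.
Plant 2 against (Idle, Low): payoffs 7, 2 → best response Idle.
Plant 2 against (Low, Idle): payoffs 4, 6 → best response Low.
Plant 2 against (Low, Low): payoffs 1, 0 → best response Idle.
Plant 2 against (Medium, Idle): payoffs 9, 5 → best response Idle.
Plant 2 against (Medium, Low): payoffs 5, 0 → best response Idle.
Plant 3 against (Idle, Idle): payoffs 2, 0 → best response Idle.
Plant 3 against (Idle, Low): payoffs 0, 4 → best response Low.
Plant 3 against (Low, Idle): payoffs 3, 8 → best response Low.
Plant 3 against (Low, Low): payoffs 12, 6 → best response Idle.
Plant 3 against (Medium, Idle): payoffs 3, 12 → best response Low.
Plant 3 against (Medium, Low): payoffs 4, 5 → best response Low.
Mutual best responses: (Idle, Idle, Idle); (Low, Idle, Low); (Low, Low, Idle).

(Idle, Idle, Idle); (Low, Idle, Low); (Low, Low, Idle)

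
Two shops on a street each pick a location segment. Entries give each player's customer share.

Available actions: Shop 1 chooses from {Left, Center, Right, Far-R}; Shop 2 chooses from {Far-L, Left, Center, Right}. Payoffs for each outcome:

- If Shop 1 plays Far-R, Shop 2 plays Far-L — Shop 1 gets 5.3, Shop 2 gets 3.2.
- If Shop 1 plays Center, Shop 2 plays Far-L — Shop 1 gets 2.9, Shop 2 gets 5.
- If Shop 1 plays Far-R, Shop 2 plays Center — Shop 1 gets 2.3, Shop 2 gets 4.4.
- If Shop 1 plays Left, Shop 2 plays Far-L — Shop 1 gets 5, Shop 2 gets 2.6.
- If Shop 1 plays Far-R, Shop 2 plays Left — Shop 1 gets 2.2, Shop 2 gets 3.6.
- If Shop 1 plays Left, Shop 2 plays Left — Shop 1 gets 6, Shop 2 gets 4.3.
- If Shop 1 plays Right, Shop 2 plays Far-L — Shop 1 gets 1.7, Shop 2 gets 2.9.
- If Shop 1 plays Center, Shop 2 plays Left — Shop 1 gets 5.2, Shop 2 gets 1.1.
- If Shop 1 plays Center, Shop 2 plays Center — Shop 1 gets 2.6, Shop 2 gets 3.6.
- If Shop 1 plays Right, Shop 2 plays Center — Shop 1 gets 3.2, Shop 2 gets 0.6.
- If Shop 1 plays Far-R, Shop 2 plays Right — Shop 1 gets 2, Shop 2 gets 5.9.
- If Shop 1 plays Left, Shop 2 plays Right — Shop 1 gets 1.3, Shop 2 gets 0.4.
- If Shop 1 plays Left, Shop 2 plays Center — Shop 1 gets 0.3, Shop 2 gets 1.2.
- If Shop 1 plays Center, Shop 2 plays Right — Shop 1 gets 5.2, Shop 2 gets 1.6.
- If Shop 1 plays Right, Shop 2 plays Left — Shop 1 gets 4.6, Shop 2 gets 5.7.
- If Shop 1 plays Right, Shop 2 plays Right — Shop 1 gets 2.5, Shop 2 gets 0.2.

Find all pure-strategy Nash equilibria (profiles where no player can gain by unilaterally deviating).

Pure NE: (Left, Left)

(Left, Far-L): Shop 1 can switch to Far-R (5 → 5.3). Not NE.
(Left, Left): Shop 1 gets 6, best alternative 5.2; Shop 2 gets 4.3, best alternative 2.6. No profitable deviation — NE.
(Left, Center): Shop 1 can switch to Center (0.3 → 2.6). Not NE.
(Left, Right): Shop 1 can switch to Center (1.3 → 5.2). Not NE.
(Center, Far-L): Shop 1 can switch to Left (2.9 → 5). Not NE.
(Center, Left): Shop 1 can switch to Left (5.2 → 6). Not NE.
(Center, Center): Shop 1 can switch to Right (2.6 → 3.2). Not NE.
(Center, Right): Shop 2 can switch to Far-L (1.6 → 5). Not NE.
(Right, Far-L): Shop 1 can switch to Left (1.7 → 5). Not NE.
(The remaining 7 profiles each have a profitable deviation by the same check.)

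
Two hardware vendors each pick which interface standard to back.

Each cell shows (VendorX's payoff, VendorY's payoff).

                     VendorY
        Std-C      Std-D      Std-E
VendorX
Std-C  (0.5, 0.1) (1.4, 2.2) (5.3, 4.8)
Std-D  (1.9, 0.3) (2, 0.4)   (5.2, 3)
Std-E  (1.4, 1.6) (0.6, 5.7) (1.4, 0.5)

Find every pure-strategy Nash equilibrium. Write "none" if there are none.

Pure NE: (Std-C, Std-E)

VendorX against Std-C: payoffs 0.5, 1.9, 1.4 → best response Std-D.
VendorX against Std-D: payoffs 1.4, 2, 0.6 → best response Std-D.
VendorX against Std-E: payoffs 5.3, 5.2, 1.4 → best response Std-C.
VendorY against Std-C: payoffs 0.1, 2.2, 4.8 → best response Std-E.
VendorY against Std-D: payoffs 0.3, 0.4, 3 → best response Std-E.
VendorY against Std-E: payoffs 1.6, 5.7, 0.5 → best response Std-D.
Mutual best responses: (Std-C, Std-E).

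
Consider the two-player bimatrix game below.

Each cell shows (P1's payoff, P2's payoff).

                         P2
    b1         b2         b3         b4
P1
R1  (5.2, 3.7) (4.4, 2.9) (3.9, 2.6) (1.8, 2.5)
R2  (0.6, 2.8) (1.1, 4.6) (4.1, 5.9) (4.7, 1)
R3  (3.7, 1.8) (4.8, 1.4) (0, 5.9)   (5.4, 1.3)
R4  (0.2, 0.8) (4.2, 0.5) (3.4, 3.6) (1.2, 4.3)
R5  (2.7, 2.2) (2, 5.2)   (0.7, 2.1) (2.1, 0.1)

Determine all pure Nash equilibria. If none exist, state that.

(R1, b1): P1 gets 5.2, best alternative 3.7; P2 gets 3.7, best alternative 2.9. No profitable deviation — NE.
(R1, b2): P1 can switch to R3 (4.4 → 4.8). Not NE.
(R1, b3): P1 can switch to R2 (3.9 → 4.1). Not NE.
(R1, b4): P1 can switch to R2 (1.8 → 4.7). Not NE.
(R2, b1): P1 can switch to R1 (0.6 → 5.2). Not NE.
(R2, b2): P1 can switch to R1 (1.1 → 4.4). Not NE.
(R2, b3): P1 gets 4.1, best alternative 3.9; P2 gets 5.9, best alternative 4.6. No profitable deviation — NE.
(R2, b4): P1 can switch to R3 (4.7 → 5.4). Not NE.
(R3, b1): P1 can switch to R1 (3.7 → 5.2). Not NE.
(R3, b2): P2 can switch to b1 (1.4 → 1.8). Not NE.
(R3, b3): P1 can switch to R1 (0 → 3.9). Not NE.
(R3, b4): P2 can switch to b1 (1.3 → 1.8). Not NE.
(R4, b1): P1 can switch to R1 (0.2 → 5.2). Not NE.
(R4, b2): P1 can switch to R1 (4.2 → 4.4). Not NE.
(The remaining 6 profiles each have a profitable deviation by the same check.)

(R1, b1); (R2, b3)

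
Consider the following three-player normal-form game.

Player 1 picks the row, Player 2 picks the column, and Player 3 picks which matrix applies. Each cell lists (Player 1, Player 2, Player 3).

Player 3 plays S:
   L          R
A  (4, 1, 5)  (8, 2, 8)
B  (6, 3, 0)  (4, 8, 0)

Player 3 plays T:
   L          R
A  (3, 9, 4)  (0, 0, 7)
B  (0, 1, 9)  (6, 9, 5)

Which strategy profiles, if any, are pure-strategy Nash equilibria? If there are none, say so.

Player 1 against (L, S): payoffs 4, 6 → best response B.
Player 1 against (L, T): payoffs 3, 0 → best response A.
Player 1 against (R, S): payoffs 8, 4 → best response A.
Player 1 against (R, T): payoffs 0, 6 → best response B.
Player 2 against (A, S): payoffs 1, 2 → best response R.
Player 2 against (A, T): payoffs 9, 0 → best response L.
Player 2 against (B, S): payoffs 3, 8 → best response R.
Player 2 against (B, T): payoffs 1, 9 → best response R.
Player 3 against (A, L): payoffs 5, 4 → best response S.
Player 3 against (A, R): payoffs 8, 7 → best response S.
Player 3 against (B, L): payoffs 0, 9 → best response T.
Player 3 against (B, R): payoffs 0, 5 → best response T.
Mutual best responses: (A, R, S); (B, R, T).

The pure Nash equilibria are (A, R, S); (B, R, T).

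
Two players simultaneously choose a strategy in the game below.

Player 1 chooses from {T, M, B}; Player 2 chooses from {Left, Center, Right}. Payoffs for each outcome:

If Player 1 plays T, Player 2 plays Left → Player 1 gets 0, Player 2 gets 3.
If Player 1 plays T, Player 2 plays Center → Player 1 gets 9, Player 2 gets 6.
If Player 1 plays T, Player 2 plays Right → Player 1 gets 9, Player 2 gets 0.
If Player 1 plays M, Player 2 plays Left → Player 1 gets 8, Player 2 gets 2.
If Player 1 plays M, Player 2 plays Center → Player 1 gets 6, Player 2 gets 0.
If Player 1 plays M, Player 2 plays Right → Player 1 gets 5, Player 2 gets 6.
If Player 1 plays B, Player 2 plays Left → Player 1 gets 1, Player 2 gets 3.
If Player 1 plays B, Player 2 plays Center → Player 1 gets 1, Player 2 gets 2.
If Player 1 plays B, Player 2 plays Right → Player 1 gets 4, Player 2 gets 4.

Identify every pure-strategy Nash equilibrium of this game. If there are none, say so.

(T, Center)

Player 1 against Left: payoffs 0, 8, 1 → best response M.
Player 1 against Center: payoffs 9, 6, 1 → best response T.
Player 1 against Right: payoffs 9, 5, 4 → best response T.
Player 2 against T: payoffs 3, 6, 0 → best response Center.
Player 2 against M: payoffs 2, 0, 6 → best response Right.
Player 2 against B: payoffs 3, 2, 4 → best response Right.
Mutual best responses: (T, Center).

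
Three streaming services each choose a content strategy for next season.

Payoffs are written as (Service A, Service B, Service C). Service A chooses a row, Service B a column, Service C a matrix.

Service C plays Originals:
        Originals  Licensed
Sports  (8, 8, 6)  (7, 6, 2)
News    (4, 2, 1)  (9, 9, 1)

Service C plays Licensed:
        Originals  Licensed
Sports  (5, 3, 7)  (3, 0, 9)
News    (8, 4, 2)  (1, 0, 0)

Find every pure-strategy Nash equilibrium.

Service A against (Originals, Originals): payoffs 8, 4 → best response Sports.
Service A against (Originals, Licensed): payoffs 5, 8 → best response News.
Service A against (Licensed, Originals): payoffs 7, 9 → best response News.
Service A against (Licensed, Licensed): payoffs 3, 1 → best response Sports.
Service B against (Sports, Originals): payoffs 8, 6 → best response Originals.
Service B against (Sports, Licensed): payoffs 3, 0 → best response Originals.
Service B against (News, Originals): payoffs 2, 9 → best response Licensed.
Service B against (News, Licensed): payoffs 4, 0 → best response Originals.
Service C against (Sports, Originals): payoffs 6, 7 → best response Licensed.
Service C against (Sports, Licensed): payoffs 2, 9 → best response Licensed.
Service C against (News, Originals): payoffs 1, 2 → best response Licensed.
Service C against (News, Licensed): payoffs 1, 0 → best response Originals.
Mutual best responses: (News, Originals, Licensed); (News, Licensed, Originals).

Pure-strategy Nash equilibria: (News, Originals, Licensed); (News, Licensed, Originals)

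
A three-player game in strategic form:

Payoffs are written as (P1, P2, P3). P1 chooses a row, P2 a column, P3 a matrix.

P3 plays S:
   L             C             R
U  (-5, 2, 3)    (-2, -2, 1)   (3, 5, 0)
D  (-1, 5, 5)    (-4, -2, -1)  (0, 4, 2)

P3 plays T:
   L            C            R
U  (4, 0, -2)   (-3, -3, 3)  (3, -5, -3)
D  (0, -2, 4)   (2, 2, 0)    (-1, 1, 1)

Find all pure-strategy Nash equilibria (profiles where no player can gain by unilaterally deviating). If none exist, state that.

(U, L, S): P1 can switch to D (-5 → -1). Not NE.
(U, L, T): P3 can switch to S (-2 → 3). Not NE.
(U, C, S): P2 can switch to L (-2 → 2). Not NE.
(U, C, T): P1 can switch to D (-3 → 2). Not NE.
(U, R, S): P1 gets 3, best alternative 0; P2 gets 5, best alternative 2; P3 gets 0, best alternative -3. No profitable deviation — NE.
(U, R, T): P2 can switch to L (-5 → 0). Not NE.
(D, L, S): P1 gets -1, best alternative -5; P2 gets 5, best alternative 4; P3 gets 5, best alternative 4. No profitable deviation — NE.
(D, L, T): P1 can switch to U (0 → 4). Not NE.
(D, C, T): P1 gets 2, best alternative -3; P2 gets 2, best alternative 1; P3 gets 0, best alternative -1. No profitable deviation — NE.
(The remaining 3 profiles each have a profitable deviation by the same check.)

(U, R, S) and (D, L, S) and (D, C, T)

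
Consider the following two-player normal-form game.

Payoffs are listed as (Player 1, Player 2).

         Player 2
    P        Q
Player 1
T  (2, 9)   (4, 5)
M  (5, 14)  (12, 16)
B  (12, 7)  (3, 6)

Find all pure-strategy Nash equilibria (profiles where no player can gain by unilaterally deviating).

The pure Nash equilibria are (M, Q), (B, P).

For each strategy profile, look for a profitable unilateral deviation.
(T, P): Player 1 can switch to M (2 → 5). Not NE.
(T, Q): Player 1 can switch to M (4 → 12). Not NE.
(M, P): Player 1 can switch to B (5 → 12). Not NE.
(M, Q): Player 1 gets 12, best alternative 4; Player 2 gets 16, best alternative 14. No profitable deviation — NE.
(B, P): Player 1 gets 12, best alternative 5; Player 2 gets 7, best alternative 6. No profitable deviation — NE.
(B, Q): Player 1 can switch to T (3 → 4). Not NE.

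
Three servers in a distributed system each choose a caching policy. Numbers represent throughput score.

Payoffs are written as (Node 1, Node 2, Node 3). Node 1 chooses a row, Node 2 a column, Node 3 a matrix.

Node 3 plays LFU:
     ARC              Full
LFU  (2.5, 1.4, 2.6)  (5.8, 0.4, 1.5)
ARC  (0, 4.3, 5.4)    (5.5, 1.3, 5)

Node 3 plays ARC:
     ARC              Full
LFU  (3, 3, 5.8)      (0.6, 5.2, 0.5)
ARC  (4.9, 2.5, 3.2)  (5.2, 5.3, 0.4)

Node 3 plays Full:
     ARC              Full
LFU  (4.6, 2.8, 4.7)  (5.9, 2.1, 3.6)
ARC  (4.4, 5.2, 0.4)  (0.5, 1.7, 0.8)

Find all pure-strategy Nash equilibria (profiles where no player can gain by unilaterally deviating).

Node 1 against (ARC, LFU): payoffs 2.5, 0 → best response LFU.
Node 1 against (ARC, ARC): payoffs 3, 4.9 → best response ARC.
Node 1 against (ARC, Full): payoffs 4.6, 4.4 → best response LFU.
Node 1 against (Full, LFU): payoffs 5.8, 5.5 → best response LFU.
Node 1 against (Full, ARC): payoffs 0.6, 5.2 → best response ARC.
Node 1 against (Full, Full): payoffs 5.9, 0.5 → best response LFU.
Node 2 against (LFU, LFU): payoffs 1.4, 0.4 → best response ARC.
Node 2 against (LFU, ARC): payoffs 3, 5.2 → best response Full.
Node 2 against (LFU, Full): payoffs 2.8, 2.1 → best response ARC.
Node 2 against (ARC, LFU): payoffs 4.3, 1.3 → best response ARC.
Node 2 against (ARC, ARC): payoffs 2.5, 5.3 → best response Full.
Node 2 against (ARC, Full): payoffs 5.2, 1.7 → best response ARC.
Node 3 against (LFU, ARC): payoffs 2.6, 5.8, 4.7 → best response ARC.
Node 3 against (LFU, Full): payoffs 1.5, 0.5, 3.6 → best response Full.
Node 3 against (ARC, ARC): payoffs 5.4, 3.2, 0.4 → best response LFU.
Node 3 against (ARC, Full): payoffs 5, 0.4, 0.8 → best response LFU.
No profile is a mutual best response for all players.

none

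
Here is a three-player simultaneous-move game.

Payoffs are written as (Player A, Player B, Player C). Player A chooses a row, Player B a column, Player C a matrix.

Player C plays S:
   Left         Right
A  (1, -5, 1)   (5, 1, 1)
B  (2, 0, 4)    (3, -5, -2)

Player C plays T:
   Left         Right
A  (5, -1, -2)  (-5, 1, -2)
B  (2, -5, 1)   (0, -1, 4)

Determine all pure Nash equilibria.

(A, Left, S): Player A can switch to B (1 → 2). Not NE.
(A, Left, T): Player B can switch to Right (-1 → 1). Not NE.
(A, Right, S): Player A gets 5, best alternative 3; Player B gets 1, best alternative -5; Player C gets 1, best alternative -2. No profitable deviation — NE.
(A, Right, T): Player A can switch to B (-5 → 0). Not NE.
(B, Left, S): Player A gets 2, best alternative 1; Player B gets 0, best alternative -5; Player C gets 4, best alternative 1. No profitable deviation — NE.
(B, Left, T): Player A can switch to A (2 → 5). Not NE.
(B, Right, S): Player A can switch to A (3 → 5). Not NE.
(B, Right, T): Player A gets 0, best alternative -5; Player B gets -1, best alternative -5; Player C gets 4, best alternative -2. No profitable deviation — NE.

(A, Right, S) and (B, Left, S) and (B, Right, T)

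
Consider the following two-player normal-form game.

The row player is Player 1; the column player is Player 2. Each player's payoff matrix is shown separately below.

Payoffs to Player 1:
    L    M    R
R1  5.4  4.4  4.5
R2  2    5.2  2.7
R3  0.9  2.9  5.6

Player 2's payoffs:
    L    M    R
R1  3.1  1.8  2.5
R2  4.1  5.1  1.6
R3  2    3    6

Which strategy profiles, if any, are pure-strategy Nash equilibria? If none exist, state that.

The pure Nash equilibria are (R1, L); (R2, M); (R3, R).

(R1, L): Player 1 gets 5.4, best alternative 2; Player 2 gets 3.1, best alternative 2.5. No profitable deviation — NE.
(R1, M): Player 1 can switch to R2 (4.4 → 5.2). Not NE.
(R1, R): Player 1 can switch to R3 (4.5 → 5.6). Not NE.
(R2, L): Player 1 can switch to R1 (2 → 5.4). Not NE.
(R2, M): Player 1 gets 5.2, best alternative 4.4; Player 2 gets 5.1, best alternative 4.1. No profitable deviation — NE.
(R2, R): Player 1 can switch to R1 (2.7 → 4.5). Not NE.
(R3, L): Player 1 can switch to R1 (0.9 → 5.4). Not NE.
(R3, M): Player 1 can switch to R1 (2.9 → 4.4). Not NE.
(R3, R): Player 1 gets 5.6, best alternative 4.5; Player 2 gets 6, best alternative 3. No profitable deviation — NE.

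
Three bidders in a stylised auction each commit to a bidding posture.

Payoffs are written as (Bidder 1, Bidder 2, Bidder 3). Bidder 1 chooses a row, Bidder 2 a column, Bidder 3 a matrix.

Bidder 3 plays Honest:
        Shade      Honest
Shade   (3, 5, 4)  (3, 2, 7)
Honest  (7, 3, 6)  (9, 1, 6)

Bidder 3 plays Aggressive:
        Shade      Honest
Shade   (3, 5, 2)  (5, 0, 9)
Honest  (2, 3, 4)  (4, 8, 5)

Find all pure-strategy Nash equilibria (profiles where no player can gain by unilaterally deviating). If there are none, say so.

(Honest, Shade, Honest)

Bidder 1 against (Shade, Honest): payoffs 3, 7 → best response Honest.
Bidder 1 against (Shade, Aggressive): payoffs 3, 2 → best response Shade.
Bidder 1 against (Honest, Honest): payoffs 3, 9 → best response Honest.
Bidder 1 against (Honest, Aggressive): payoffs 5, 4 → best response Shade.
Bidder 2 against (Shade, Honest): payoffs 5, 2 → best response Shade.
Bidder 2 against (Shade, Aggressive): payoffs 5, 0 → best response Shade.
Bidder 2 against (Honest, Honest): payoffs 3, 1 → best response Shade.
Bidder 2 against (Honest, Aggressive): payoffs 3, 8 → best response Honest.
Bidder 3 against (Shade, Shade): payoffs 4, 2 → best response Honest.
Bidder 3 against (Shade, Honest): payoffs 7, 9 → best response Aggressive.
Bidder 3 against (Honest, Shade): payoffs 6, 4 → best response Honest.
Bidder 3 against (Honest, Honest): payoffs 6, 5 → best response Honest.
Mutual best responses: (Honest, Shade, Honest).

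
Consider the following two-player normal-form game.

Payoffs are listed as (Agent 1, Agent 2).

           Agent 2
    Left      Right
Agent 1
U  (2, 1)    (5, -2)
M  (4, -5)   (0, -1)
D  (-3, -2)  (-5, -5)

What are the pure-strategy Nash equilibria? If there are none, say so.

Mark each player's best response to every combination of opponents' strategies; a profile where every player is best-responding is a pure Nash equilibrium.
Agent 1 against Left: payoffs 2, 4, -3 → best response M.
Agent 1 against Right: payoffs 5, 0, -5 → best response U.
Agent 2 against U: payoffs 1, -2 → best response Left.
Agent 2 against M: payoffs -5, -1 → best response Right.
Agent 2 against D: payoffs -2, -5 → best response Left.
No profile is a mutual best response for all players.

none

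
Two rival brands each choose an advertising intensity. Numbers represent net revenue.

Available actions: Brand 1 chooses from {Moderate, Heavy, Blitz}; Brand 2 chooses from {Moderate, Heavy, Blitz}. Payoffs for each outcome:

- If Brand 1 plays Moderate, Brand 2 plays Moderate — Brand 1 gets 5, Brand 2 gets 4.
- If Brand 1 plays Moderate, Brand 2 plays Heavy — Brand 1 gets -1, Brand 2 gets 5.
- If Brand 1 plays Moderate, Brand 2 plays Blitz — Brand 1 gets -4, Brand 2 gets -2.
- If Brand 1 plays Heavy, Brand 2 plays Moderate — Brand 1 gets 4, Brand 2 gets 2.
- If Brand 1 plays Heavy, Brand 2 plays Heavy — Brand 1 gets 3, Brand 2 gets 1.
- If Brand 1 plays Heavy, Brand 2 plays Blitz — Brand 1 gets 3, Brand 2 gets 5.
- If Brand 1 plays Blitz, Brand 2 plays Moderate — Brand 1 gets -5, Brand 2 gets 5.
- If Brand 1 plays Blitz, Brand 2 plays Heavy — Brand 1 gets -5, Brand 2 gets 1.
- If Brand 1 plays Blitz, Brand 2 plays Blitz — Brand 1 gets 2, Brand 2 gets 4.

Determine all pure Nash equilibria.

(Heavy, Blitz)

(Moderate, Moderate): Brand 2 can switch to Heavy (4 → 5). Not NE.
(Moderate, Heavy): Brand 1 can switch to Heavy (-1 → 3). Not NE.
(Moderate, Blitz): Brand 1 can switch to Heavy (-4 → 3). Not NE.
(Heavy, Moderate): Brand 1 can switch to Moderate (4 → 5). Not NE.
(Heavy, Heavy): Brand 2 can switch to Moderate (1 → 2). Not NE.
(Heavy, Blitz): Brand 1 gets 3, best alternative 2; Brand 2 gets 5, best alternative 2. No profitable deviation — NE.
(Blitz, Moderate): Brand 1 can switch to Moderate (-5 → 5). Not NE.
(Blitz, Heavy): Brand 1 can switch to Moderate (-5 → -1). Not NE.
(Blitz, Blitz): Brand 1 can switch to Heavy (2 → 3). Not NE.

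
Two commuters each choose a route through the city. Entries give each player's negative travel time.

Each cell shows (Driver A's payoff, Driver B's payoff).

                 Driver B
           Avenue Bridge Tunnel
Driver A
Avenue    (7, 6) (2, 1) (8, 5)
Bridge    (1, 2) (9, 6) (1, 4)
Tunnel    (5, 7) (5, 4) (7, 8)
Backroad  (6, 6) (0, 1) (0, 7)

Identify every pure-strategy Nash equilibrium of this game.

(Avenue, Avenue) and (Bridge, Bridge)

For each strategy profile, look for a profitable unilateral deviation.
(Avenue, Avenue): Driver A gets 7, best alternative 6; Driver B gets 6, best alternative 5. No profitable deviation — NE.
(Avenue, Bridge): Driver A can switch to Bridge (2 → 9). Not NE.
(Avenue, Tunnel): Driver B can switch to Avenue (5 → 6). Not NE.
(Bridge, Avenue): Driver A can switch to Avenue (1 → 7). Not NE.
(Bridge, Bridge): Driver A gets 9, best alternative 5; Driver B gets 6, best alternative 4. No profitable deviation — NE.
(Bridge, Tunnel): Driver A can switch to Avenue (1 → 8). Not NE.
(Tunnel, Avenue): Driver A can switch to Avenue (5 → 7). Not NE.
(Tunnel, Bridge): Driver A can switch to Bridge (5 → 9). Not NE.
(The remaining 4 profiles each have a profitable deviation by the same check.)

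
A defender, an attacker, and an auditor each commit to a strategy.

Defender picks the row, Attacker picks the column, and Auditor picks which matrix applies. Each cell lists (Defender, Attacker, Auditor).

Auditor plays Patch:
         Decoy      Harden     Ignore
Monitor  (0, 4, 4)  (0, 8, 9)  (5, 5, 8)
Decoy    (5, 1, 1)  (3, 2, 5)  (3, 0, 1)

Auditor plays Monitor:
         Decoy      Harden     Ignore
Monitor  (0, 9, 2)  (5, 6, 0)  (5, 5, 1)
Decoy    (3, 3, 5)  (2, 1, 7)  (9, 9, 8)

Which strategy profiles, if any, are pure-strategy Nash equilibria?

(Decoy, Ignore, Monitor)

Defender against (Decoy, Patch): payoffs 0, 5 → best response Decoy.
Defender against (Decoy, Monitor): payoffs 0, 3 → best response Decoy.
Defender against (Harden, Patch): payoffs 0, 3 → best response Decoy.
Defender against (Harden, Monitor): payoffs 5, 2 → best response Monitor.
Defender against (Ignore, Patch): payoffs 5, 3 → best response Monitor.
Defender against (Ignore, Monitor): payoffs 5, 9 → best response Decoy.
Attacker against (Monitor, Patch): payoffs 4, 8, 5 → best response Harden.
Attacker against (Monitor, Monitor): payoffs 9, 6, 5 → best response Decoy.
Attacker against (Decoy, Patch): payoffs 1, 2, 0 → best response Harden.
Attacker against (Decoy, Monitor): payoffs 3, 1, 9 → best response Ignore.
Auditor against (Monitor, Decoy): payoffs 4, 2 → best response Patch.
Auditor against (Monitor, Harden): payoffs 9, 0 → best response Patch.
Auditor against (Monitor, Ignore): payoffs 8, 1 → best response Patch.
Auditor against (Decoy, Decoy): payoffs 1, 5 → best response Monitor.
Auditor against (Decoy, Harden): payoffs 5, 7 → best response Monitor.
Auditor against (Decoy, Ignore): payoffs 1, 8 → best response Monitor.
Mutual best responses: (Decoy, Ignore, Monitor).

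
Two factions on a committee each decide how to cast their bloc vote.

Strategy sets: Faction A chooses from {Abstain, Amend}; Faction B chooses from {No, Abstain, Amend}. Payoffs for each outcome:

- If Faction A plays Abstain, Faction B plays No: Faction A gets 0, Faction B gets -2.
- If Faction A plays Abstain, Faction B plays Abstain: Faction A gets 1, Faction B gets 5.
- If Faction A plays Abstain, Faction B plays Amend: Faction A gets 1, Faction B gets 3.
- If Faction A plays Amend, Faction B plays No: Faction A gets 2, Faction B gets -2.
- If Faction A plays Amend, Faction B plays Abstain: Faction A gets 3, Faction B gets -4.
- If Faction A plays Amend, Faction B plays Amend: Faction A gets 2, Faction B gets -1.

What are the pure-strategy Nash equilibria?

Pure NE: (Amend, Amend)

(Abstain, No): Faction A can switch to Amend (0 → 2). Not NE.
(Abstain, Abstain): Faction A can switch to Amend (1 → 3). Not NE.
(Abstain, Amend): Faction A can switch to Amend (1 → 2). Not NE.
(Amend, No): Faction B can switch to Amend (-2 → -1). Not NE.
(Amend, Abstain): Faction B can switch to No (-4 → -2). Not NE.
(Amend, Amend): Faction A gets 2, best alternative 1; Faction B gets -1, best alternative -2. No profitable deviation — NE.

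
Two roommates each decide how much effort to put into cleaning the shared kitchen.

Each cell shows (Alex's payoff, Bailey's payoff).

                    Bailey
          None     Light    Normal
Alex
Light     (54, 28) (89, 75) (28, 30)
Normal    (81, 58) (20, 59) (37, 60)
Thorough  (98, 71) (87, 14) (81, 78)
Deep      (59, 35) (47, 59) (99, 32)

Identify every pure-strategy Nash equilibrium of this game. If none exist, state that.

Alex against None: payoffs 54, 81, 98, 59 → best response Thorough.
Alex against Light: payoffs 89, 20, 87, 47 → best response Light.
Alex against Normal: payoffs 28, 37, 81, 99 → best response Deep.
Bailey against Light: payoffs 28, 75, 30 → best response Light.
Bailey against Normal: payoffs 58, 59, 60 → best response Normal.
Bailey against Thorough: payoffs 71, 14, 78 → best response Normal.
Bailey against Deep: payoffs 35, 59, 32 → best response Light.
Mutual best responses: (Light, Light).

The unique pure-strategy Nash equilibrium is (Light, Light).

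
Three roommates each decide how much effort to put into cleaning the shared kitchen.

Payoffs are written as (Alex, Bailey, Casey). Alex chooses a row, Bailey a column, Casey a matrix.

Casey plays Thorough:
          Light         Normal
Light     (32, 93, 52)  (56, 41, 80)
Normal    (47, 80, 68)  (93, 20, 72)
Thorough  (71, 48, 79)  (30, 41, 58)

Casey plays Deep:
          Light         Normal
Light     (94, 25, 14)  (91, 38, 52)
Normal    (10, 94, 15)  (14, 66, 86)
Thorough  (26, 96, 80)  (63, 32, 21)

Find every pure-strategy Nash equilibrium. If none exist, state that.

(Light, Light, Thorough): Alex can switch to Normal (32 → 47). Not NE.
(Light, Light, Deep): Bailey can switch to Normal (25 → 38). Not NE.
(Light, Normal, Thorough): Alex can switch to Normal (56 → 93). Not NE.
(Light, Normal, Deep): Casey can switch to Thorough (52 → 80). Not NE.
(Normal, Light, Thorough): Alex can switch to Thorough (47 → 71). Not NE.
(Normal, Light, Deep): Alex can switch to Light (10 → 94). Not NE.
(Normal, Normal, Thorough): Bailey can switch to Light (20 → 80). Not NE.
(Normal, Normal, Deep): Alex can switch to Light (14 → 91). Not NE.
(Thorough, Light, Thorough): Casey can switch to Deep (79 → 80). Not NE.
(Thorough, Light, Deep): Alex can switch to Light (26 → 94). Not NE.
(Thorough, Normal, Thorough): Alex can switch to Light (30 → 56). Not NE.
(Thorough, Normal, Deep): Alex can switch to Light (63 → 91). Not NE.

There is no pure-strategy Nash equilibrium.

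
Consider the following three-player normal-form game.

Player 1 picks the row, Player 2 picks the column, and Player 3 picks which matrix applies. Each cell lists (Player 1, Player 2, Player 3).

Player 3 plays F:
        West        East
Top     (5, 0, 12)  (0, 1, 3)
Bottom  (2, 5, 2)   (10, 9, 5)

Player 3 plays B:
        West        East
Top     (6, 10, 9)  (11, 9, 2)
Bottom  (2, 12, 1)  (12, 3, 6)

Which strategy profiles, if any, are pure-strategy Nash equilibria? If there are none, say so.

Mark each player's best response to every combination of opponents' strategies; a profile where every player is best-responding is a pure Nash equilibrium.
Player 1 against (West, F): payoffs 5, 2 → best response Top.
Player 1 against (West, B): payoffs 6, 2 → best response Top.
Player 1 against (East, F): payoffs 0, 10 → best response Bottom.
Player 1 against (East, B): payoffs 11, 12 → best response Bottom.
Player 2 against (Top, F): payoffs 0, 1 → best response East.
Player 2 against (Top, B): payoffs 10, 9 → best response West.
Player 2 against (Bottom, F): payoffs 5, 9 → best response East.
Player 2 against (Bottom, B): payoffs 12, 3 → best response West.
Player 3 against (Top, West): payoffs 12, 9 → best response F.
Player 3 against (Top, East): payoffs 3, 2 → best response F.
Player 3 against (Bottom, West): payoffs 2, 1 → best response F.
Player 3 against (Bottom, East): payoffs 5, 6 → best response B.
No profile is a mutual best response for all players.

There is no pure-strategy Nash equilibrium.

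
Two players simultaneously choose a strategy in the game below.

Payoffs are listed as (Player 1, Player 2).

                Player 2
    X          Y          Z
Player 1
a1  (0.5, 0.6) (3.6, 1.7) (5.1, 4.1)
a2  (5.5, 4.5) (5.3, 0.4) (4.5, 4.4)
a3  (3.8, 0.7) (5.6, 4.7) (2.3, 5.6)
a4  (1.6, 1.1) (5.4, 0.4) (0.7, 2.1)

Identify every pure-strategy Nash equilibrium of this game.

Player 1 against X: payoffs 0.5, 5.5, 3.8, 1.6 → best response a2.
Player 1 against Y: payoffs 3.6, 5.3, 5.6, 5.4 → best response a3.
Player 1 against Z: payoffs 5.1, 4.5, 2.3, 0.7 → best response a1.
Player 2 against a1: payoffs 0.6, 1.7, 4.1 → best response Z.
Player 2 against a2: payoffs 4.5, 0.4, 4.4 → best response X.
Player 2 against a3: payoffs 0.7, 4.7, 5.6 → best response Z.
Player 2 against a4: payoffs 1.1, 0.4, 2.1 → best response Z.
Mutual best responses: (a1, Z); (a2, X).

The pure Nash equilibria are (a1, Z), (a2, X).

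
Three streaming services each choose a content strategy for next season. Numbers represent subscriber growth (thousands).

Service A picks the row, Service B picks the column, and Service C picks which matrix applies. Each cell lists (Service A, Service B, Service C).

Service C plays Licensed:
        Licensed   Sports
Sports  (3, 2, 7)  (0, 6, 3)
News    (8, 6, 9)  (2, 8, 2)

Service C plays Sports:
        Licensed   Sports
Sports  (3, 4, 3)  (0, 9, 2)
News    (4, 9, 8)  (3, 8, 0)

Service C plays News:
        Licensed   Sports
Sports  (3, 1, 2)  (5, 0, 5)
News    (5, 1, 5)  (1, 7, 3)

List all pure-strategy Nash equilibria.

There is no pure-strategy Nash equilibrium.

For each player, find the best response to each opponent profile; mutual best responses are the pure NE.
Service A against (Licensed, Licensed): payoffs 3, 8 → best response News.
Service A against (Licensed, Sports): payoffs 3, 4 → best response News.
Service A against (Licensed, News): payoffs 3, 5 → best response News.
Service A against (Sports, Licensed): payoffs 0, 2 → best response News.
Service A against (Sports, Sports): payoffs 0, 3 → best response News.
Service A against (Sports, News): payoffs 5, 1 → best response Sports.
Service B against (Sports, Licensed): payoffs 2, 6 → best response Sports.
Service B against (Sports, Sports): payoffs 4, 9 → best response Sports.
Service B against (Sports, News): payoffs 1, 0 → best response Licensed.
Service B against (News, Licensed): payoffs 6, 8 → best response Sports.
Service B against (News, Sports): payoffs 9, 8 → best response Licensed.
Service B against (News, News): payoffs 1, 7 → best response Sports.
Service C against (Sports, Licensed): payoffs 7, 3, 2 → best response Licensed.
Service C against (Sports, Sports): payoffs 3, 2, 5 → best response News.
Service C against (News, Licensed): payoffs 9, 8, 5 → best response Licensed.
Service C against (News, Sports): payoffs 2, 0, 3 → best response News.
No profile is a mutual best response for all players.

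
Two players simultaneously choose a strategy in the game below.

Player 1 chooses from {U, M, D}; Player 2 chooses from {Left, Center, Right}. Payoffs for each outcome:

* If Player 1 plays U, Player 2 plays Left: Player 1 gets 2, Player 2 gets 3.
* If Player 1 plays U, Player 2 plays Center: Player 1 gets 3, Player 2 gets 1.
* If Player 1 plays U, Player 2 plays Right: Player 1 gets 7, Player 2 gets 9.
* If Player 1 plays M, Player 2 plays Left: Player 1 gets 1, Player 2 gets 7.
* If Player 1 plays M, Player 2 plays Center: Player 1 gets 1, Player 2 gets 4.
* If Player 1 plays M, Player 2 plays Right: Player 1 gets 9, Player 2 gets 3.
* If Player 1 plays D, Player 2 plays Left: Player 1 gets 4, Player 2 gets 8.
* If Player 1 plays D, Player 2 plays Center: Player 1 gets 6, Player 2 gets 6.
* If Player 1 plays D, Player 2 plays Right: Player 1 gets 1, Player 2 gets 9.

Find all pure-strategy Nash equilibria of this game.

There is no pure-strategy Nash equilibrium.

Player 1 against Left: payoffs 2, 1, 4 → best response D.
Player 1 against Center: payoffs 3, 1, 6 → best response D.
Player 1 against Right: payoffs 7, 9, 1 → best response M.
Player 2 against U: payoffs 3, 1, 9 → best response Right.
Player 2 against M: payoffs 7, 4, 3 → best response Left.
Player 2 against D: payoffs 8, 6, 9 → best response Right.
No profile is a mutual best response for all players.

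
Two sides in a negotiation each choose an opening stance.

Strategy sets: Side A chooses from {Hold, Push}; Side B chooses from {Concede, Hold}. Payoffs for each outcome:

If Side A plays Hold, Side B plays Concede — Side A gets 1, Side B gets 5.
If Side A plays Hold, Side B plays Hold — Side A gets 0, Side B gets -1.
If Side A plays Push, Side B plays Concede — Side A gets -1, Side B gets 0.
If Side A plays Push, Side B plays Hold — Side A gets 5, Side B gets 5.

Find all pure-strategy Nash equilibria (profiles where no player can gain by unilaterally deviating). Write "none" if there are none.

Pure-strategy Nash equilibria: (Hold, Concede); (Push, Hold)

Side A against Concede: payoffs 1, -1 → best response Hold.
Side A against Hold: payoffs 0, 5 → best response Push.
Side B against Hold: payoffs 5, -1 → best response Concede.
Side B against Push: payoffs 0, 5 → best response Hold.
Mutual best responses: (Hold, Concede); (Push, Hold).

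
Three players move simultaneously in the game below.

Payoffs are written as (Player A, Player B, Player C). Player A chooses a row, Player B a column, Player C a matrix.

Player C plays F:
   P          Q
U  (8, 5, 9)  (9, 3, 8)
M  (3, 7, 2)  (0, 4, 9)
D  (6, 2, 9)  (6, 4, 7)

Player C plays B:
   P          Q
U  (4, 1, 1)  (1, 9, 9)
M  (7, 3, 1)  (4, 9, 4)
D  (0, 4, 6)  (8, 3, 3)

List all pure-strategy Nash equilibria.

Player A against (P, F): payoffs 8, 3, 6 → best response U.
Player A against (P, B): payoffs 4, 7, 0 → best response M.
Player A against (Q, F): payoffs 9, 0, 6 → best response U.
Player A against (Q, B): payoffs 1, 4, 8 → best response D.
Player B against (U, F): payoffs 5, 3 → best response P.
Player B against (U, B): payoffs 1, 9 → best response Q.
Player B against (M, F): payoffs 7, 4 → best response P.
Player B against (M, B): payoffs 3, 9 → best response Q.
Player B against (D, F): payoffs 2, 4 → best response Q.
Player B against (D, B): payoffs 4, 3 → best response P.
Player C against (U, P): payoffs 9, 1 → best response F.
Player C against (U, Q): payoffs 8, 9 → best response B.
Player C against (M, P): payoffs 2, 1 → best response F.
Player C against (M, Q): payoffs 9, 4 → best response F.
Player C against (D, P): payoffs 9, 6 → best response F.
Player C against (D, Q): payoffs 7, 3 → best response F.
Mutual best responses: (U, P, F).

(U, P, F)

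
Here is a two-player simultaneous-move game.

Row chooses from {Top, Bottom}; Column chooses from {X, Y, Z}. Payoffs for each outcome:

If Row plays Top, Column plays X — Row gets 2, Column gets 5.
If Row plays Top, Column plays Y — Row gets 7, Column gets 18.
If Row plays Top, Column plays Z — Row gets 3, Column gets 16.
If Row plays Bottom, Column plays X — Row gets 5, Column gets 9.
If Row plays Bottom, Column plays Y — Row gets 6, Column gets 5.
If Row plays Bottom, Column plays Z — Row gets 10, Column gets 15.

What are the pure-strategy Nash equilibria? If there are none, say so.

The pure Nash equilibria are (Top, Y); (Bottom, Z).

Mark each player's best response to every combination of opponents' strategies; a profile where every player is best-responding is a pure Nash equilibrium.
Row against X: payoffs 2, 5 → best response Bottom.
Row against Y: payoffs 7, 6 → best response Top.
Row against Z: payoffs 3, 10 → best response Bottom.
Column against Top: payoffs 5, 18, 16 → best response Y.
Column against Bottom: payoffs 9, 5, 15 → best response Z.
Mutual best responses: (Top, Y); (Bottom, Z).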